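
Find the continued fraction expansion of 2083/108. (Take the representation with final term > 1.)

2083 = 19·108 + 31
108 = 3·31 + 15
31 = 2·15 + 1
15 = 15·1 + 0  (stop)
So 2083/108 = [19; 3, 2, 15].

[19; 3, 2, 15]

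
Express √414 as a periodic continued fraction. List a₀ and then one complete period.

a₀ = ⌊√414⌋ = 20.
With m₀=0, d₀=1 and mₖ₊₁ = dₖaₖ − mₖ, dₖ₊₁ = (n − mₖ₊₁²)/dₖ, aₖ₊₁ = ⌊(a₀+mₖ₊₁)/dₖ₊₁⌋:
  k=1: m=20, d=14, a=2
  k=2: m=8, d=25, a=1
  k=3: m=17, d=5, a=7
  k=4: m=18, d=18, a=2
  k=5: m=18, d=5, a=7
  k=6: m=17, d=25, a=1
  k=7: m=8, d=14, a=2
  k=8: m=20, d=1, a=40
d=1 and a=2a₀=40 at k=8, so the next step gives (m, d) = (20, 14) again — its k=1 value — and the period has length 8.

[20; 2, 1, 7, 2, 7, 1, 2, 40]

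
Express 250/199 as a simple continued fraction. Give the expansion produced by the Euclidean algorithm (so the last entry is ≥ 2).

[1; 3, 1, 9, 5]

250 = 1·199 + 51
199 = 3·51 + 46
51 = 1·46 + 5
46 = 9·5 + 1
5 = 5·1 + 0  (stop)
So 250/199 = [1; 3, 1, 9, 5].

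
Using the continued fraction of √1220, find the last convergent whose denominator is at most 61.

√1220 = [34; 1, 12, 1, 68, …] (period length 4).
Convergents:
  p_0/q_0 = 34/1
  p_1/q_1 = 35/1
  p_2/q_2 = 454/13
  p_3/q_3 = 489/14
  p_4/q_4 = 33706/965
q_3 = 14 ≤ 61 < 965 = q_4, so the answer is 489/14.

489/14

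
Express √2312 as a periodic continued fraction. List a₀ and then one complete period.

[48; 12, 96]

a₀ = ⌊√2312⌋ = 48.
With m₀=0, d₀=1 and mₖ₊₁ = dₖaₖ − mₖ, dₖ₊₁ = (n − mₖ₊₁²)/dₖ, aₖ₊₁ = ⌊(a₀+mₖ₊₁)/dₖ₊₁⌋:
  k=1: m=48, d=8, a=12
  k=2: m=48, d=1, a=96
d=1 and a=2a₀=96 at k=2, so the next step gives (m, d) = (48, 8) again — its k=1 value — and the period has length 2.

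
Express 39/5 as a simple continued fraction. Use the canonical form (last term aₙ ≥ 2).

39 = 7*5 + 4
5 = 1*4 + 1
4 = 4*1 + 0  (stop)
So 39/5 = [7; 1, 4].

[7; 1, 4]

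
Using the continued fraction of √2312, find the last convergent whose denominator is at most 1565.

√2312 = [48; 12, 96, …] (period length 2).
Convergents:
  p_0/q_0 = 48/1
  p_1/q_1 = 577/12
  p_2/q_2 = 55440/1153
  p_3/q_3 = 665857/13848
q_2 = 1153 ≤ 1565 < 13848 = q_3, so the answer is 55440/1153.

55440/1153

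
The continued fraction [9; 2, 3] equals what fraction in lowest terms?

Fold from the inside: start with 3/1.
  2 + 1/3 = 7/3
  9 + 3/7 = 66/7

66/7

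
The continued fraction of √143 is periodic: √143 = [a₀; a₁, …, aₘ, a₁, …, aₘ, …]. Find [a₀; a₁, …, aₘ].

[11; 1, 22]

a₀ = ⌊√143⌋ = 11.
With m₀=0, d₀=1 and mₖ₊₁ = dₖaₖ − mₖ, dₖ₊₁ = (n − mₖ₊₁²)/dₖ, aₖ₊₁ = ⌊(a₀+mₖ₊₁)/dₖ₊₁⌋:
  k=1: m=11, d=22, a=1
  k=2: m=11, d=1, a=22
d=1 and a=2a₀=22 at k=2, so the next step gives (m, d) = (11, 22) again — its k=1 value — and the period has length 2.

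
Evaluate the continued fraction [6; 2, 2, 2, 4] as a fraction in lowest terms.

340/53

Fold from the inside: start with 4/1.
  2 + 1/4 = 9/4
  2 + 4/9 = 22/9
  2 + 9/22 = 53/22
  6 + 22/53 = 340/53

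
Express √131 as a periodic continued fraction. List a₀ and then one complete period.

[11; 2, 4, 11, 4, 2, 22]

a₀ = ⌊√131⌋ = 11.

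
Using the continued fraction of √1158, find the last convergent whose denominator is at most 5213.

78710/2313

√1158 = [34; 34, 68, …] (period length 2).
Convergents:
  p_0/q_0 = 34/1
  p_1/q_1 = 1157/34
  p_2/q_2 = 78710/2313
  p_3/q_3 = 2677297/78676
q_2 = 2313 ≤ 5213 < 78676 = q_3, so the answer is 78710/2313.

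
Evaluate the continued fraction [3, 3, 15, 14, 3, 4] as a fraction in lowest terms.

Fold from the inside: start with 4/1.
  3 + 1/4 = 13/4
  14 + 4/13 = 186/13
  15 + 13/186 = 2803/186
  3 + 186/2803 = 8595/2803
  3 + 2803/8595 = 28588/8595

28588/8595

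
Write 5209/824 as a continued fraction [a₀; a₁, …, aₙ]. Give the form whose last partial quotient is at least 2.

[6; 3, 9, 7, 4]

5209 = 6×824 + 265
824 = 3×265 + 29
265 = 9×29 + 4
29 = 7×4 + 1
4 = 4×1 + 0  (stop)
So 5209/824 = [6; 3, 9, 7, 4].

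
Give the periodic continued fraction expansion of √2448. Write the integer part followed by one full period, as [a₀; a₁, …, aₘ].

[49; 2, 10, 2, 98]

a₀ = ⌊√2448⌋ = 49.
With m₀=0, d₀=1 and mₖ₊₁ = dₖaₖ − mₖ, dₖ₊₁ = (n − mₖ₊₁²)/dₖ, aₖ₊₁ = ⌊(a₀+mₖ₊₁)/dₖ₊₁⌋:
  k=1: m=49, d=47, a=2
  k=2: m=45, d=9, a=10
  k=3: m=45, d=47, a=2
  k=4: m=49, d=1, a=98
d=1 and a=2a₀=98 at k=4, so the next step gives (m, d) = (49, 47) again — its k=1 value — and the period has length 4.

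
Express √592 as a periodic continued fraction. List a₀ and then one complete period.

[24; 3, 48]

a₀ = ⌊√592⌋ = 24.
With m₀=0, d₀=1 and mₖ₊₁ = dₖaₖ − mₖ, dₖ₊₁ = (n − mₖ₊₁²)/dₖ, aₖ₊₁ = ⌊(a₀+mₖ₊₁)/dₖ₊₁⌋:
  k=1: m=24, d=16, a=3
  k=2: m=24, d=1, a=48
d=1 and a=2a₀=48 at k=2, so the next step gives (m, d) = (24, 16) again — its k=1 value — and the period has length 2.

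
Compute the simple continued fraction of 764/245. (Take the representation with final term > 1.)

[3; 8, 2, 4, 3]

764 = 3×245 + 29
245 = 8×29 + 13
29 = 2×13 + 3
13 = 4×3 + 1
3 = 3×1 + 0  (stop)
So 764/245 = [3; 8, 2, 4, 3].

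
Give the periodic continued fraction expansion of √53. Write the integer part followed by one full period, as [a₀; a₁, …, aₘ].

[7; 3, 1, 1, 3, 14]

a₀ = ⌊√53⌋ = 7.
With m₀=0, d₀=1 and mₖ₊₁ = dₖaₖ − mₖ, dₖ₊₁ = (n − mₖ₊₁²)/dₖ, aₖ₊₁ = ⌊(a₀+mₖ₊₁)/dₖ₊₁⌋:
  k=1: m=7, d=4, a=3
  k=2: m=5, d=7, a=1
  k=3: m=2, d=7, a=1
  k=4: m=5, d=4, a=3
  k=5: m=7, d=1, a=14
d=1 and a=2a₀=14 at k=5, so the next step gives (m, d) = (7, 4) again — its k=1 value — and the period has length 5.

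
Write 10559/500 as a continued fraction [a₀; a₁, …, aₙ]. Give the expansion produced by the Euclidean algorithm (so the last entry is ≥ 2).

10559 = 21·500 + 59
500 = 8·59 + 28
59 = 2·28 + 3
28 = 9·3 + 1
3 = 3·1 + 0  (stop)
So 10559/500 = [21; 8, 2, 9, 3].

[21; 8, 2, 9, 3]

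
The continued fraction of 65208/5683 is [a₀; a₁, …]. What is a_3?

5

65208 = 11·5683 + 2695   →  a_0 = 11
5683 = 2·2695 + 293   →  a_1 = 2
2695 = 9·293 + 58   →  a_2 = 9
293 = 5·58 + 3   →  a_3 = 5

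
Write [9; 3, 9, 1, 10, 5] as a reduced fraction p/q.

Using pₖ = aₖpₖ₋₁ + pₖ₋₂ and qₖ = aₖqₖ₋₁ + qₖ₋₂:
  k=0: a=9, p=9, q=1
  k=1: a=3, p=28, q=3
  k=2: a=9, p=261, q=28
  k=3: a=1, p=289, q=31
  k=4: a=10, p=3151, q=338
  k=5: a=5, p=16044, q=1721

16044/1721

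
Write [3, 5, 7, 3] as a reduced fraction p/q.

361/113

Fold from the inside: start with 3/1.
  7 + 1/3 = 22/3
  5 + 3/22 = 113/22
  3 + 22/113 = 361/113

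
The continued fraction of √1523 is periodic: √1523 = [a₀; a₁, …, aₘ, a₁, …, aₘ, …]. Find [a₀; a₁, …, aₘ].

[39; 39, 78]

a₀ = ⌊√1523⌋ = 39.
With m₀=0, d₀=1 and mₖ₊₁ = dₖaₖ − mₖ, dₖ₊₁ = (n − mₖ₊₁²)/dₖ, aₖ₊₁ = ⌊(a₀+mₖ₊₁)/dₖ₊₁⌋:
  k=1: m=39, d=2, a=39
  k=2: m=39, d=1, a=78
d=1 and a=2a₀=78 at k=2, so the next step gives (m, d) = (39, 2) again — its k=1 value — and the period has length 2.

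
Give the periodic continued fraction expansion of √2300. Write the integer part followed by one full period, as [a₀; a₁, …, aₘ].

[47; 1, 22, 1, 94]

a₀ = ⌊√2300⌋ = 47.
With m₀=0, d₀=1 and mₖ₊₁ = dₖaₖ − mₖ, dₖ₊₁ = (n − mₖ₊₁²)/dₖ, aₖ₊₁ = ⌊(a₀+mₖ₊₁)/dₖ₊₁⌋:
  k=1: m=47, d=91, a=1
  k=2: m=44, d=4, a=22
  k=3: m=44, d=91, a=1
  k=4: m=47, d=1, a=94
d=1 and a=2a₀=94 at k=4, so the next step gives (m, d) = (47, 91) again — its k=1 value — and the period has length 4.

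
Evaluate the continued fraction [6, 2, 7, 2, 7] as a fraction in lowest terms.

1546/239

Fold from the inside: start with 7/1.
  2 + 1/7 = 15/7
  7 + 7/15 = 112/15
  2 + 15/112 = 239/112
  6 + 112/239 = 1546/239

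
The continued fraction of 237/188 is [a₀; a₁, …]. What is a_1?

237 = 1·188 + 49   →  a_0 = 1
188 = 3·49 + 41   →  a_1 = 3

3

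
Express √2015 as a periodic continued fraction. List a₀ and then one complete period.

a₀ = ⌊√2015⌋ = 44.

[44; 1, 7, 1, 88]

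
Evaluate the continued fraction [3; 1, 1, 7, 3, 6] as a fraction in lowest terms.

1049/297

Fold from the inside: start with 6/1.
  3 + 1/6 = 19/6
  7 + 6/19 = 139/19
  1 + 19/139 = 158/139
  1 + 139/158 = 297/158
  3 + 158/297 = 1049/297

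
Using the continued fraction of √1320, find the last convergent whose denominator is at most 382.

√1320 = [36; 3, 72, …] (period length 2).
Convergents:
  p_0/q_0 = 36/1
  p_1/q_1 = 109/3
  p_2/q_2 = 7884/217
  p_3/q_3 = 23761/654
q_2 = 217 ≤ 382 < 654 = q_3, so the answer is 7884/217.

7884/217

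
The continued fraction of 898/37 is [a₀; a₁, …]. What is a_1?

898 = 24·37 + 10   →  a_0 = 24
37 = 3·10 + 7   →  a_1 = 3

3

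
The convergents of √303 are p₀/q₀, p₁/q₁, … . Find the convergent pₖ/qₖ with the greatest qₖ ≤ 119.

√303 = [17; 2, 2, 5, 2, 2, 34, …] (period length 6).
Convergents:
  p_0/q_0 = 17/1
  p_1/q_1 = 35/2
  p_2/q_2 = 87/5
  p_3/q_3 = 470/27
  p_4/q_4 = 1027/59
  p_5/q_5 = 2524/145
q_4 = 59 ≤ 119 < 145 = q_5, so the answer is 1027/59.

1027/59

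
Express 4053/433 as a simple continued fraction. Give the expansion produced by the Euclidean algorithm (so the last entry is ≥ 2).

4053 = 9×433 + 156
433 = 2×156 + 121
156 = 1×121 + 35
121 = 3×35 + 16
35 = 2×16 + 3
16 = 5×3 + 1
3 = 3×1 + 0  (stop)
So 4053/433 = [9; 2, 1, 3, 2, 5, 3].

[9; 2, 1, 3, 2, 5, 3]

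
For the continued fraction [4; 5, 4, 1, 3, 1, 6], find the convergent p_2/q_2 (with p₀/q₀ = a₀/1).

88/21

Using pₖ = aₖpₖ₋₁ + pₖ₋₂, qₖ = aₖqₖ₋₁ + qₖ₋₂ (with p₋₁=1, p₋₂=0, q₋₁=0, q₋₂=1):
  k=0: a=4, p=4, q=1
  k=1: a=5, p=21, q=5
  k=2: a=4, p=88, q=21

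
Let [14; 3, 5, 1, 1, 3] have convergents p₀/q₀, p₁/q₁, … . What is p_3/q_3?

Using pₖ = aₖpₖ₋₁ + pₖ₋₂, qₖ = aₖqₖ₋₁ + qₖ₋₂ (with p₋₁=1, p₋₂=0, q₋₁=0, q₋₂=1):
  k=0: a=14, p=14, q=1
  k=1: a=3, p=43, q=3
  k=2: a=5, p=229, q=16
  k=3: a=1, p=272, q=19

272/19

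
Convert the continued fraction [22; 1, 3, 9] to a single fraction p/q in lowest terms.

Using pₖ = aₖpₖ₋₁ + pₖ₋₂ and qₖ = aₖqₖ₋₁ + qₖ₋₂:
  k=0: a=22, p=22, q=1
  k=1: a=1, p=23, q=1
  k=2: a=3, p=91, q=4
  k=3: a=9, p=842, q=37

842/37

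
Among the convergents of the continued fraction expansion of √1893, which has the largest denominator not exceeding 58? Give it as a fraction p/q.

√1893 = [43; 1, 1, 28, 1, 1, 86, …] (period length 6).
Convergents:
  p_0/q_0 = 43/1
  p_1/q_1 = 44/1
  p_2/q_2 = 87/2
  p_3/q_3 = 2480/57
  p_4/q_4 = 2567/59
q_3 = 57 ≤ 58 < 59 = q_4, so the answer is 2480/57.

2480/57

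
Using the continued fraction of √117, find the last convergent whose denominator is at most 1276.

13510/1249

√117 = [10; 1, 4, 2, 4, 1, 20, …] (period length 6).
Convergents:
  p_0/q_0 = 10/1
  p_1/q_1 = 11/1
  p_2/q_2 = 54/5
  p_3/q_3 = 119/11
  p_4/q_4 = 530/49
  p_5/q_5 = 649/60
  p_6/q_6 = 13510/1249
  p_7/q_7 = 14159/1309
q_6 = 1249 ≤ 1276 < 1309 = q_7, so the answer is 13510/1249.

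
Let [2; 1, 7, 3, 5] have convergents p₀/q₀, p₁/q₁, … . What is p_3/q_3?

72/25

Using pₖ = aₖpₖ₋₁ + pₖ₋₂, qₖ = aₖqₖ₋₁ + qₖ₋₂ (with p₋₁=1, p₋₂=0, q₋₁=0, q₋₂=1):
  k=0: a=2, p=2, q=1
  k=1: a=1, p=3, q=1
  k=2: a=7, p=23, q=8
  k=3: a=3, p=72, q=25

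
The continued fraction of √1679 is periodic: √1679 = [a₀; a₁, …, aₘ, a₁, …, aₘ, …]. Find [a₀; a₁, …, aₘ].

[40; 1, 39, 1, 80]

a₀ = ⌊√1679⌋ = 40.
With m₀=0, d₀=1 and mₖ₊₁ = dₖaₖ − mₖ, dₖ₊₁ = (n − mₖ₊₁²)/dₖ, aₖ₊₁ = ⌊(a₀+mₖ₊₁)/dₖ₊₁⌋:
  k=1: m=40, d=79, a=1
  k=2: m=39, d=2, a=39
  k=3: m=39, d=79, a=1
  k=4: m=40, d=1, a=80
d=1 and a=2a₀=80 at k=4, so the next step gives (m, d) = (40, 79) again — its k=1 value — and the period has length 4.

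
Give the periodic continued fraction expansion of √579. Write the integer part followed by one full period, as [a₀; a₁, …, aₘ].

a₀ = ⌊√579⌋ = 24.

[24; 16, 48]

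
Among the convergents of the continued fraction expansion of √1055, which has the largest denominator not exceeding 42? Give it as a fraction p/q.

√1055 = [32; 2, 12, 2, 64, …] (period length 4).
Convergents:
  p_0/q_0 = 32/1
  p_1/q_1 = 65/2
  p_2/q_2 = 812/25
  p_3/q_3 = 1689/52
q_2 = 25 ≤ 42 < 52 = q_3, so the answer is 812/25.

812/25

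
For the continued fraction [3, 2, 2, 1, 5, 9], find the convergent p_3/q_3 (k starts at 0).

24/7

Using pₖ = aₖpₖ₋₁ + pₖ₋₂, qₖ = aₖqₖ₋₁ + qₖ₋₂ (with p₋₁=1, p₋₂=0, q₋₁=0, q₋₂=1):
  k=0: a=3, p=3, q=1
  k=1: a=2, p=7, q=2
  k=2: a=2, p=17, q=5
  k=3: a=1, p=24, q=7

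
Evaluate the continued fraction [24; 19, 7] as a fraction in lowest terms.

Fold from the inside: start with 7/1.
  19 + 1/7 = 134/7
  24 + 7/134 = 3223/134

3223/134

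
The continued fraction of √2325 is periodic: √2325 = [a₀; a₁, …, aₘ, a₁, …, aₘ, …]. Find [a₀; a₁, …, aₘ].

a₀ = ⌊√2325⌋ = 48.
With m₀=0, d₀=1 and mₖ₊₁ = dₖaₖ − mₖ, dₖ₊₁ = (n − mₖ₊₁²)/dₖ, aₖ₊₁ = ⌊(a₀+mₖ₊₁)/dₖ₊₁⌋:
  k=1: m=48, d=21, a=4
  k=2: m=36, d=49, a=1
  k=3: m=13, d=44, a=1
  k=4: m=31, d=31, a=2
  k=5: m=31, d=44, a=1
  k=6: m=13, d=49, a=1
  k=7: m=36, d=21, a=4
  k=8: m=48, d=1, a=96
d=1 and a=2a₀=96 at k=8, so the next step gives (m, d) = (48, 21) again — its k=1 value — and the period has length 8.

[48; 4, 1, 1, 2, 1, 1, 4, 96]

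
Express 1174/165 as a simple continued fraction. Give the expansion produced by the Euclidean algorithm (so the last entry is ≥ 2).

[7; 8, 1, 2, 6]

1174 = 7×165 + 19
165 = 8×19 + 13
19 = 1×13 + 6
13 = 2×6 + 1
6 = 6×1 + 0  (stop)
So 1174/165 = [7; 8, 1, 2, 6].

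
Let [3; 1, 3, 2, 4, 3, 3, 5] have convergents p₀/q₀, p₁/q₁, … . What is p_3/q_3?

34/9

Using pₖ = aₖpₖ₋₁ + pₖ₋₂, qₖ = aₖqₖ₋₁ + qₖ₋₂ (with p₋₁=1, p₋₂=0, q₋₁=0, q₋₂=1):
  k=0: a=3, p=3, q=1
  k=1: a=1, p=4, q=1
  k=2: a=3, p=15, q=4
  k=3: a=2, p=34, q=9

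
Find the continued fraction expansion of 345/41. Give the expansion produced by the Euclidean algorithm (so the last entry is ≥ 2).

345 = 8·41 + 17
41 = 2·17 + 7
17 = 2·7 + 3
7 = 2·3 + 1
3 = 3·1 + 0  (stop)
So 345/41 = [8; 2, 2, 2, 3].

[8; 2, 2, 2, 3]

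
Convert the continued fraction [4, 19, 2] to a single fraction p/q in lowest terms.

Fold from the inside: start with 2/1.
  19 + 1/2 = 39/2
  4 + 2/39 = 158/39

158/39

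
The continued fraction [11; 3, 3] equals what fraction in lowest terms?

Using pₖ = aₖpₖ₋₁ + pₖ₋₂ and qₖ = aₖqₖ₋₁ + qₖ₋₂:
  k=0: a=11, p=11, q=1
  k=1: a=3, p=34, q=3
  k=2: a=3, p=113, q=10

113/10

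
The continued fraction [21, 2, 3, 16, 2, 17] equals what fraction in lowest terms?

88055/4109

Fold from the inside: start with 17/1.
  2 + 1/17 = 35/17
  16 + 17/35 = 577/35
  3 + 35/577 = 1766/577
  2 + 577/1766 = 4109/1766
  21 + 1766/4109 = 88055/4109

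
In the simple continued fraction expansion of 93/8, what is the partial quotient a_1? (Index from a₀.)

93 = 11·8 + 5   →  a_0 = 11
8 = 1·5 + 3   →  a_1 = 1

1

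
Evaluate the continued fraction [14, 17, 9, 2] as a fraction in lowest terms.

Using pₖ = aₖpₖ₋₁ + pₖ₋₂ and qₖ = aₖqₖ₋₁ + qₖ₋₂:
  k=0: a=14, p=14, q=1
  k=1: a=17, p=239, q=17
  k=2: a=9, p=2165, q=154
  k=3: a=2, p=4569, q=325

4569/325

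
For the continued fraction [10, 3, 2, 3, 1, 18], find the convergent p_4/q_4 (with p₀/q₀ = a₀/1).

Using pₖ = aₖpₖ₋₁ + pₖ₋₂, qₖ = aₖqₖ₋₁ + qₖ₋₂ (with p₋₁=1, p₋₂=0, q₋₁=0, q₋₂=1):
  k=0: a=10, p=10, q=1
  k=1: a=3, p=31, q=3
  k=2: a=2, p=72, q=7
  k=3: a=3, p=247, q=24
  k=4: a=1, p=319, q=31

319/31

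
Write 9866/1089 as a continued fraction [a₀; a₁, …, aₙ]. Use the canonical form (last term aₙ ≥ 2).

9866 = 9×1089 + 65
1089 = 16×65 + 49
65 = 1×49 + 16
49 = 3×16 + 1
16 = 16×1 + 0  (stop)
So 9866/1089 = [9; 16, 1, 3, 16].

[9; 16, 1, 3, 16]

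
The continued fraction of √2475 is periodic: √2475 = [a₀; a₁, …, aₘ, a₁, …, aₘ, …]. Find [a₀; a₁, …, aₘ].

a₀ = ⌊√2475⌋ = 49.
With m₀=0, d₀=1 and mₖ₊₁ = dₖaₖ − mₖ, dₖ₊₁ = (n − mₖ₊₁²)/dₖ, aₖ₊₁ = ⌊(a₀+mₖ₊₁)/dₖ₊₁⌋:
  k=1: m=49, d=74, a=1
  k=2: m=25, d=25, a=2
  k=3: m=25, d=74, a=1
  k=4: m=49, d=1, a=98
d=1 and a=2a₀=98 at k=4, so the next step gives (m, d) = (49, 74) again — its k=1 value — and the period has length 4.

[49; 1, 2, 1, 98]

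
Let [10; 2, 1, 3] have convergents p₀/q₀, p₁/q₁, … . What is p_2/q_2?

31/3

Using pₖ = aₖpₖ₋₁ + pₖ₋₂, qₖ = aₖqₖ₋₁ + qₖ₋₂ (with p₋₁=1, p₋₂=0, q₋₁=0, q₋₂=1):
  k=0: a=10, p=10, q=1
  k=1: a=2, p=21, q=2
  k=2: a=1, p=31, q=3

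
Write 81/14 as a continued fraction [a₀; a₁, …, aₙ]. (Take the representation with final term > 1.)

81 = 5·14 + 11
14 = 1·11 + 3
11 = 3·3 + 2
3 = 1·2 + 1
2 = 2·1 + 0  (stop)
So 81/14 = [5; 1, 3, 1, 2].

[5; 1, 3, 1, 2]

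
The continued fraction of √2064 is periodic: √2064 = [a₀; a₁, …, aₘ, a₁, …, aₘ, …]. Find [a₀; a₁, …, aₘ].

a₀ = ⌊√2064⌋ = 45.
With m₀=0, d₀=1 and mₖ₊₁ = dₖaₖ − mₖ, dₖ₊₁ = (n − mₖ₊₁²)/dₖ, aₖ₊₁ = ⌊(a₀+mₖ₊₁)/dₖ₊₁⌋:
  k=1: m=45, d=39, a=2
  k=2: m=33, d=25, a=3
  k=3: m=42, d=12, a=7
  k=4: m=42, d=25, a=3
  k=5: m=33, d=39, a=2
  k=6: m=45, d=1, a=90
d=1 and a=2a₀=90 at k=6, so the next step gives (m, d) = (45, 39) again — its k=1 value — and the period has length 6.

[45; 2, 3, 7, 3, 2, 90]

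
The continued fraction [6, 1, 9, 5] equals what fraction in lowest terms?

Fold from the inside: start with 5/1.
  9 + 1/5 = 46/5
  1 + 5/46 = 51/46
  6 + 46/51 = 352/51

352/51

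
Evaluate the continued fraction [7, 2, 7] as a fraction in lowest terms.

Using pₖ = aₖpₖ₋₁ + pₖ₋₂ and qₖ = aₖqₖ₋₁ + qₖ₋₂:
  k=0: a=7, p=7, q=1
  k=1: a=2, p=15, q=2
  k=2: a=7, p=112, q=15

112/15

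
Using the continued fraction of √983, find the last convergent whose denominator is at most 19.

√983 = [31; 2, 1, 5, 31, 5, 1, 2, 62, …] (period length 8).
Convergents:
  p_0/q_0 = 31/1
  p_1/q_1 = 63/2
  p_2/q_2 = 94/3
  p_3/q_3 = 533/17
  p_4/q_4 = 16617/530
q_3 = 17 ≤ 19 < 530 = q_4, so the answer is 533/17.

533/17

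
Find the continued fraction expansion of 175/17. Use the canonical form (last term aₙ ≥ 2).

175 = 10×17 + 5
17 = 3×5 + 2
5 = 2×2 + 1
2 = 2×1 + 0  (stop)
So 175/17 = [10; 3, 2, 2].

[10; 3, 2, 2]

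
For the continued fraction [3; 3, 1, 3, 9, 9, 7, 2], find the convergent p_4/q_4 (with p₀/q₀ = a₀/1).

454/139

Using pₖ = aₖpₖ₋₁ + pₖ₋₂, qₖ = aₖqₖ₋₁ + qₖ₋₂ (with p₋₁=1, p₋₂=0, q₋₁=0, q₋₂=1):
  k=0: a=3, p=3, q=1
  k=1: a=3, p=10, q=3
  k=2: a=1, p=13, q=4
  k=3: a=3, p=49, q=15
  k=4: a=9, p=454, q=139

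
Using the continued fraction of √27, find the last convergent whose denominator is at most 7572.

13775/2651

√27 = [5; 5, 10, …] (period length 2).
Convergents:
  p_0/q_0 = 5/1
  p_1/q_1 = 26/5
  p_2/q_2 = 265/51
  p_3/q_3 = 1351/260
  p_4/q_4 = 13775/2651
  p_5/q_5 = 70226/13515
q_4 = 2651 ≤ 7572 < 13515 = q_5, so the answer is 13775/2651.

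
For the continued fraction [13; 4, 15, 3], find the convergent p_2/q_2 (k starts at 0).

Using pₖ = aₖpₖ₋₁ + pₖ₋₂, qₖ = aₖqₖ₋₁ + qₖ₋₂ (with p₋₁=1, p₋₂=0, q₋₁=0, q₋₂=1):
  k=0: a=13, p=13, q=1
  k=1: a=4, p=53, q=4
  k=2: a=15, p=808, q=61

808/61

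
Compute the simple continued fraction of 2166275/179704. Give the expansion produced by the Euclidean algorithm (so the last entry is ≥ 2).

[12; 18, 3, 2, 19, 14, 2, 2]

2166275 = 12*179704 + 9827
179704 = 18*9827 + 2818
9827 = 3*2818 + 1373
2818 = 2*1373 + 72
1373 = 19*72 + 5
72 = 14*5 + 2
5 = 2*2 + 1
2 = 2*1 + 0  (stop)
So 2166275/179704 = [12; 18, 3, 2, 19, 14, 2, 2].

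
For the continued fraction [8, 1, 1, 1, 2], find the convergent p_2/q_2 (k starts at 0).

Using pₖ = aₖpₖ₋₁ + pₖ₋₂, qₖ = aₖqₖ₋₁ + qₖ₋₂ (with p₋₁=1, p₋₂=0, q₋₁=0, q₋₂=1):
  k=0: a=8, p=8, q=1
  k=1: a=1, p=9, q=1
  k=2: a=1, p=17, q=2

17/2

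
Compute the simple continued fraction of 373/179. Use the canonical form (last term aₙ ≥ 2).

[2; 11, 1, 14]

373 = 2·179 + 15
179 = 11·15 + 14
15 = 1·14 + 1
14 = 14·1 + 0  (stop)
So 373/179 = [2; 11, 1, 14].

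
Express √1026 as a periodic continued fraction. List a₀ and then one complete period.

[32; 32, 64]

a₀ = ⌊√1026⌋ = 32.
With m₀=0, d₀=1 and mₖ₊₁ = dₖaₖ − mₖ, dₖ₊₁ = (n − mₖ₊₁²)/dₖ, aₖ₊₁ = ⌊(a₀+mₖ₊₁)/dₖ₊₁⌋:
  k=1: m=32, d=2, a=32
  k=2: m=32, d=1, a=64
d=1 and a=2a₀=64 at k=2, so the next step gives (m, d) = (32, 2) again — its k=1 value — and the period has length 2.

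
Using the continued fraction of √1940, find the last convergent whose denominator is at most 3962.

85316/1937

√1940 = [44; 22, 88, …] (period length 2).
Convergents:
  p_0/q_0 = 44/1
  p_1/q_1 = 969/22
  p_2/q_2 = 85316/1937
  p_3/q_3 = 1877921/42636
q_2 = 1937 ≤ 3962 < 42636 = q_3, so the answer is 85316/1937.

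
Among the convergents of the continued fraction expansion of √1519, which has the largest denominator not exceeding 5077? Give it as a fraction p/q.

118521/3041

√1519 = [38; 1, 37, 1, 76, …] (period length 4).
Convergents:
  p_0/q_0 = 38/1
  p_1/q_1 = 39/1
  p_2/q_2 = 1481/38
  p_3/q_3 = 1520/39
  p_4/q_4 = 117001/3002
  p_5/q_5 = 118521/3041
  p_6/q_6 = 4502278/115519
q_5 = 3041 ≤ 5077 < 115519 = q_6, so the answer is 118521/3041.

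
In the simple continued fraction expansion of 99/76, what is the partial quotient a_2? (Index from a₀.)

3

99 = 1·76 + 23   →  a_0 = 1
76 = 3·23 + 7   →  a_1 = 3
23 = 3·7 + 2   →  a_2 = 3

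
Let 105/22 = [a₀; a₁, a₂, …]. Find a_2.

105 = 4·22 + 17   →  a_0 = 4
22 = 1·17 + 5   →  a_1 = 1
17 = 3·5 + 2   →  a_2 = 3

3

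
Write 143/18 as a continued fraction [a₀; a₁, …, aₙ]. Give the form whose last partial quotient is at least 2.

143 = 7*18 + 17
18 = 1*17 + 1
17 = 17*1 + 0  (stop)
So 143/18 = [7; 1, 17].

[7; 1, 17]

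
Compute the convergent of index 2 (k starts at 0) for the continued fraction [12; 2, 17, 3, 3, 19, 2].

Using pₖ = aₖpₖ₋₁ + pₖ₋₂, qₖ = aₖqₖ₋₁ + qₖ₋₂ (with p₋₁=1, p₋₂=0, q₋₁=0, q₋₂=1):
  k=0: a=12, p=12, q=1
  k=1: a=2, p=25, q=2
  k=2: a=17, p=437, q=35

437/35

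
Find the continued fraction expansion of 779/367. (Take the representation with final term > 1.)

[2; 8, 6, 2, 3]

779 = 2×367 + 45
367 = 8×45 + 7
45 = 6×7 + 3
7 = 2×3 + 1
3 = 3×1 + 0  (stop)
So 779/367 = [2; 8, 6, 2, 3].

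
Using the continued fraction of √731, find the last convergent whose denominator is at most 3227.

√731 = [27; 27, 54, …] (period length 2).
Convergents:
  p_0/q_0 = 27/1
  p_1/q_1 = 730/27
  p_2/q_2 = 39447/1459
  p_3/q_3 = 1065799/39420
q_2 = 1459 ≤ 3227 < 39420 = q_3, so the answer is 39447/1459.

39447/1459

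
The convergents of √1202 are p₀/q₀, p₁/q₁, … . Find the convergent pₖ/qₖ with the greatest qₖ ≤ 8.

√1202 = [34; 1, 2, 34, 2, 1, 68, …] (period length 6).
Convergents:
  p_0/q_0 = 34/1
  p_1/q_1 = 35/1
  p_2/q_2 = 104/3
  p_3/q_3 = 3571/103
q_2 = 3 ≤ 8 < 103 = q_3, so the answer is 104/3.

104/3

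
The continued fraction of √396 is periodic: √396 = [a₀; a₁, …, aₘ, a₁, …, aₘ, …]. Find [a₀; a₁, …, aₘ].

a₀ = ⌊√396⌋ = 19.
With m₀=0, d₀=1 and mₖ₊₁ = dₖaₖ − mₖ, dₖ₊₁ = (n − mₖ₊₁²)/dₖ, aₖ₊₁ = ⌊(a₀+mₖ₊₁)/dₖ₊₁⌋:
  k=1: m=19, d=35, a=1
  k=2: m=16, d=4, a=8
  k=3: m=16, d=35, a=1
  k=4: m=19, d=1, a=38
d=1 and a=2a₀=38 at k=4, so the next step gives (m, d) = (19, 35) again — its k=1 value — and the period has length 4.

[19; 1, 8, 1, 38]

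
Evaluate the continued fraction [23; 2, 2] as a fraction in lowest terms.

Using pₖ = aₖpₖ₋₁ + pₖ₋₂ and qₖ = aₖqₖ₋₁ + qₖ₋₂:
  k=0: a=23, p=23, q=1
  k=1: a=2, p=47, q=2
  k=2: a=2, p=117, q=5

117/5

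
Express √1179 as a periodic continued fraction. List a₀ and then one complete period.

a₀ = ⌊√1179⌋ = 34.

[34; 2, 1, 33, 1, 2, 68]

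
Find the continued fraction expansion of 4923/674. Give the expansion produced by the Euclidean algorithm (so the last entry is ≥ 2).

[7; 3, 3, 2, 9, 3]

4923 = 7*674 + 205
674 = 3*205 + 59
205 = 3*59 + 28
59 = 2*28 + 3
28 = 9*3 + 1
3 = 3*1 + 0  (stop)
So 4923/674 = [7; 3, 3, 2, 9, 3].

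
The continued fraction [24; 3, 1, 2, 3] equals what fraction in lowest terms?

898/37

Using pₖ = aₖpₖ₋₁ + pₖ₋₂ and qₖ = aₖqₖ₋₁ + qₖ₋₂:
  k=0: a=24, p=24, q=1
  k=1: a=3, p=73, q=3
  k=2: a=1, p=97, q=4
  k=3: a=2, p=267, q=11
  k=4: a=3, p=898, q=37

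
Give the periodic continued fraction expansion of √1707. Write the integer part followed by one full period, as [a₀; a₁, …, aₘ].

a₀ = ⌊√1707⌋ = 41.
With m₀=0, d₀=1 and mₖ₊₁ = dₖaₖ − mₖ, dₖ₊₁ = (n − mₖ₊₁²)/dₖ, aₖ₊₁ = ⌊(a₀+mₖ₊₁)/dₖ₊₁⌋:
  k=1: m=41, d=26, a=3
  k=2: m=37, d=13, a=6
  k=3: m=41, d=2, a=41
  k=4: m=41, d=13, a=6
  k=5: m=37, d=26, a=3
  k=6: m=41, d=1, a=82
d=1 and a=2a₀=82 at k=6, so the next step gives (m, d) = (41, 26) again — its k=1 value — and the period has length 6.

[41; 3, 6, 41, 6, 3, 82]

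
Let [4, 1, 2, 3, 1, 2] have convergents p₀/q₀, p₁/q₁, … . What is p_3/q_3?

Using pₖ = aₖpₖ₋₁ + pₖ₋₂, qₖ = aₖqₖ₋₁ + qₖ₋₂ (with p₋₁=1, p₋₂=0, q₋₁=0, q₋₂=1):
  k=0: a=4, p=4, q=1
  k=1: a=1, p=5, q=1
  k=2: a=2, p=14, q=3
  k=3: a=3, p=47, q=10

47/10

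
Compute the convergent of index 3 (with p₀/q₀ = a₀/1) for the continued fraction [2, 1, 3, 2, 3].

25/9

Using pₖ = aₖpₖ₋₁ + pₖ₋₂, qₖ = aₖqₖ₋₁ + qₖ₋₂ (with p₋₁=1, p₋₂=0, q₋₁=0, q₋₂=1):
  k=0: a=2, p=2, q=1
  k=1: a=1, p=3, q=1
  k=2: a=3, p=11, q=4
  k=3: a=2, p=25, q=9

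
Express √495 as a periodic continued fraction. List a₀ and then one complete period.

a₀ = ⌊√495⌋ = 22.

[22; 4, 44]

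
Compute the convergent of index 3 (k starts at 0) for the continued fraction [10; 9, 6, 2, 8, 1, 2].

1203/119

Using pₖ = aₖpₖ₋₁ + pₖ₋₂, qₖ = aₖqₖ₋₁ + qₖ₋₂ (with p₋₁=1, p₋₂=0, q₋₁=0, q₋₂=1):
  k=0: a=10, p=10, q=1
  k=1: a=9, p=91, q=9
  k=2: a=6, p=556, q=55
  k=3: a=2, p=1203, q=119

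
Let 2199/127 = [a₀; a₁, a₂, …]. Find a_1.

3

2199 = 17·127 + 40   →  a_0 = 17
127 = 3·40 + 7   →  a_1 = 3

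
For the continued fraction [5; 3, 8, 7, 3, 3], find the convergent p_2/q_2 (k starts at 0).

133/25

Using pₖ = aₖpₖ₋₁ + pₖ₋₂, qₖ = aₖqₖ₋₁ + qₖ₋₂ (with p₋₁=1, p₋₂=0, q₋₁=0, q₋₂=1):
  k=0: a=5, p=5, q=1
  k=1: a=3, p=16, q=3
  k=2: a=8, p=133, q=25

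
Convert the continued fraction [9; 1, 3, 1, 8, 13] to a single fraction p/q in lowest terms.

Using pₖ = aₖpₖ₋₁ + pₖ₋₂ and qₖ = aₖqₖ₋₁ + qₖ₋₂:
  k=0: a=9, p=9, q=1
  k=1: a=1, p=10, q=1
  k=2: a=3, p=39, q=4
  k=3: a=1, p=49, q=5
  k=4: a=8, p=431, q=44
  k=5: a=13, p=5652, q=577

5652/577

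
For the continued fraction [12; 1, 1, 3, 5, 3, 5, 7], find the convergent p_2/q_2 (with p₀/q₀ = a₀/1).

Using pₖ = aₖpₖ₋₁ + pₖ₋₂, qₖ = aₖqₖ₋₁ + qₖ₋₂ (with p₋₁=1, p₋₂=0, q₋₁=0, q₋₂=1):
  k=0: a=12, p=12, q=1
  k=1: a=1, p=13, q=1
  k=2: a=1, p=25, q=2

25/2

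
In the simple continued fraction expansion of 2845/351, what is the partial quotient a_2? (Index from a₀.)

2

2845 = 8·351 + 37   →  a_0 = 8
351 = 9·37 + 18   →  a_1 = 9
37 = 2·18 + 1   →  a_2 = 2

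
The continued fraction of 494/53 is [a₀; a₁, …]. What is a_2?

8

494 = 9·53 + 17   →  a_0 = 9
53 = 3·17 + 2   →  a_1 = 3
17 = 8·2 + 1   →  a_2 = 8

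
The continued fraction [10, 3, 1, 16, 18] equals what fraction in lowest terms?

12407/1210

Fold from the inside: start with 18/1.
  16 + 1/18 = 289/18
  1 + 18/289 = 307/289
  3 + 289/307 = 1210/307
  10 + 307/1210 = 12407/1210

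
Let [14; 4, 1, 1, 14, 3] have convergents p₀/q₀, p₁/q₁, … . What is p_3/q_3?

Using pₖ = aₖpₖ₋₁ + pₖ₋₂, qₖ = aₖqₖ₋₁ + qₖ₋₂ (with p₋₁=1, p₋₂=0, q₋₁=0, q₋₂=1):
  k=0: a=14, p=14, q=1
  k=1: a=4, p=57, q=4
  k=2: a=1, p=71, q=5
  k=3: a=1, p=128, q=9

128/9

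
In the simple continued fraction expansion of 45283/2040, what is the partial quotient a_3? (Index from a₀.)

8

45283 = 22·2040 + 403   →  a_0 = 22
2040 = 5·403 + 25   →  a_1 = 5
403 = 16·25 + 3   →  a_2 = 16
25 = 8·3 + 1   →  a_3 = 8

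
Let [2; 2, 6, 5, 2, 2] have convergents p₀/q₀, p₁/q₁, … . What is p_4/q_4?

Using pₖ = aₖpₖ₋₁ + pₖ₋₂, qₖ = aₖqₖ₋₁ + qₖ₋₂ (with p₋₁=1, p₋₂=0, q₋₁=0, q₋₂=1):
  k=0: a=2, p=2, q=1
  k=1: a=2, p=5, q=2
  k=2: a=6, p=32, q=13
  k=3: a=5, p=165, q=67
  k=4: a=2, p=362, q=147

362/147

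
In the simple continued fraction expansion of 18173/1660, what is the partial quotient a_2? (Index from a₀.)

18173 = 10·1660 + 1573   →  a_0 = 10
1660 = 1·1573 + 87   →  a_1 = 1
1573 = 18·87 + 7   →  a_2 = 18

18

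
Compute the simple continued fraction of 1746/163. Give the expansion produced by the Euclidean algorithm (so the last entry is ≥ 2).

[10; 1, 2, 2, 7, 3]

1746 = 10·163 + 116
163 = 1·116 + 47
116 = 2·47 + 22
47 = 2·22 + 3
22 = 7·3 + 1
3 = 3·1 + 0  (stop)
So 1746/163 = [10; 1, 2, 2, 7, 3].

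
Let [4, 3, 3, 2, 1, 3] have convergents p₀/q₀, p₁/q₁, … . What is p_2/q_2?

Using pₖ = aₖpₖ₋₁ + pₖ₋₂, qₖ = aₖqₖ₋₁ + qₖ₋₂ (with p₋₁=1, p₋₂=0, q₋₁=0, q₋₂=1):
  k=0: a=4, p=4, q=1
  k=1: a=3, p=13, q=3
  k=2: a=3, p=43, q=10

43/10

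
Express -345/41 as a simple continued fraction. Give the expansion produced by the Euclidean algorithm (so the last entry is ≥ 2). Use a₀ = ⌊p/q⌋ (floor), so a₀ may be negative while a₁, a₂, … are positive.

[-9; 1, 1, 2, 2, 3]

-345 = -9·41 + 24
41 = 1·24 + 17
24 = 1·17 + 7
17 = 2·7 + 3
7 = 2·3 + 1
3 = 3·1 + 0  (stop)
So -345/41 = [-9; 1, 1, 2, 2, 3].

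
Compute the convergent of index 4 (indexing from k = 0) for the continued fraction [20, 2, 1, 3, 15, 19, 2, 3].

Using pₖ = aₖpₖ₋₁ + pₖ₋₂, qₖ = aₖqₖ₋₁ + qₖ₋₂ (with p₋₁=1, p₋₂=0, q₋₁=0, q₋₂=1):
  k=0: a=20, p=20, q=1
  k=1: a=2, p=41, q=2
  k=2: a=1, p=61, q=3
  k=3: a=3, p=224, q=11
  k=4: a=15, p=3421, q=168

3421/168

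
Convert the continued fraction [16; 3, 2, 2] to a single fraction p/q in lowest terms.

277/17

Using pₖ = aₖpₖ₋₁ + pₖ₋₂ and qₖ = aₖqₖ₋₁ + qₖ₋₂:
  k=0: a=16, p=16, q=1
  k=1: a=3, p=49, q=3
  k=2: a=2, p=114, q=7
  k=3: a=2, p=277, q=17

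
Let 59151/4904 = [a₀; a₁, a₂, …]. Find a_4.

2

59151 = 12·4904 + 303   →  a_0 = 12
4904 = 16·303 + 56   →  a_1 = 16
303 = 5·56 + 23   →  a_2 = 5
56 = 2·23 + 10   →  a_3 = 2
23 = 2·10 + 3   →  a_4 = 2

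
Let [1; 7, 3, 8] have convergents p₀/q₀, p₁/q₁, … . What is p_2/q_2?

Using pₖ = aₖpₖ₋₁ + pₖ₋₂, qₖ = aₖqₖ₋₁ + qₖ₋₂ (with p₋₁=1, p₋₂=0, q₋₁=0, q₋₂=1):
  k=0: a=1, p=1, q=1
  k=1: a=7, p=8, q=7
  k=2: a=3, p=25, q=22

25/22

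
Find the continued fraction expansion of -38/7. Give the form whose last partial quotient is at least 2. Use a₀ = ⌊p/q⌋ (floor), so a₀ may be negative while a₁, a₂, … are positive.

-38 = -6*7 + 4
7 = 1*4 + 3
4 = 1*3 + 1
3 = 3*1 + 0  (stop)
So -38/7 = [-6; 1, 1, 3].

[-6; 1, 1, 3]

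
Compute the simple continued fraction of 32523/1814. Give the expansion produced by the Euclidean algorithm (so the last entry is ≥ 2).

32523 = 17×1814 + 1685
1814 = 1×1685 + 129
1685 = 13×129 + 8
129 = 16×8 + 1
8 = 8×1 + 0  (stop)
So 32523/1814 = [17; 1, 13, 16, 8].

[17; 1, 13, 16, 8]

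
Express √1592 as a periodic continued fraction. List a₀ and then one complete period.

a₀ = ⌊√1592⌋ = 39.

[39; 1, 8, 1, 78]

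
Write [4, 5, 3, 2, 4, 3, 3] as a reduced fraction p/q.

Using pₖ = aₖpₖ₋₁ + pₖ₋₂ and qₖ = aₖqₖ₋₁ + qₖ₋₂:
  k=0: a=4, p=4, q=1
  k=1: a=5, p=21, q=5
  k=2: a=3, p=67, q=16
  k=3: a=2, p=155, q=37
  k=4: a=4, p=687, q=164
  k=5: a=3, p=2216, q=529
  k=6: a=3, p=7335, q=1751

7335/1751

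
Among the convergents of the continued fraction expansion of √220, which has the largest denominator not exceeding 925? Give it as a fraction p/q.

13186/889

√220 = [14; 1, 4, 1, 28, …] (period length 4).
Convergents:
  p_0/q_0 = 14/1
  p_1/q_1 = 15/1
  p_2/q_2 = 74/5
  p_3/q_3 = 89/6
  p_4/q_4 = 2566/173
  p_5/q_5 = 2655/179
  p_6/q_6 = 13186/889
  p_7/q_7 = 15841/1068
q_6 = 889 ≤ 925 < 1068 = q_7, so the answer is 13186/889.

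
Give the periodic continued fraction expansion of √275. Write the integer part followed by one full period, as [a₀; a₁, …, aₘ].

a₀ = ⌊√275⌋ = 16.
With m₀=0, d₀=1 and mₖ₊₁ = dₖaₖ − mₖ, dₖ₊₁ = (n − mₖ₊₁²)/dₖ, aₖ₊₁ = ⌊(a₀+mₖ₊₁)/dₖ₊₁⌋:
  k=1: m=16, d=19, a=1
  k=2: m=3, d=14, a=1
  k=3: m=11, d=11, a=2
  k=4: m=11, d=14, a=1
  k=5: m=3, d=19, a=1
  k=6: m=16, d=1, a=32
d=1 and a=2a₀=32 at k=6, so the next step gives (m, d) = (16, 19) again — its k=1 value — and the period has length 6.

[16; 1, 1, 2, 1, 1, 32]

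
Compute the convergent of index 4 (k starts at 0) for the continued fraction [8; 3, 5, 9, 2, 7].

Using pₖ = aₖpₖ₋₁ + pₖ₋₂, qₖ = aₖqₖ₋₁ + qₖ₋₂ (with p₋₁=1, p₋₂=0, q₋₁=0, q₋₂=1):
  k=0: a=8, p=8, q=1
  k=1: a=3, p=25, q=3
  k=2: a=5, p=133, q=16
  k=3: a=9, p=1222, q=147
  k=4: a=2, p=2577, q=310

2577/310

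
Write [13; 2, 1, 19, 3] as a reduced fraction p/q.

2401/180

Fold from the inside: start with 3/1.
  19 + 1/3 = 58/3
  1 + 3/58 = 61/58
  2 + 58/61 = 180/61
  13 + 61/180 = 2401/180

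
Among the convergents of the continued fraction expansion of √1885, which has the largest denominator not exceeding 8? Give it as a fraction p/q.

217/5

√1885 = [43; 2, 2, 2, 86, …] (period length 4).
Convergents:
  p_0/q_0 = 43/1
  p_1/q_1 = 87/2
  p_2/q_2 = 217/5
  p_3/q_3 = 521/12
q_2 = 5 ≤ 8 < 12 = q_3, so the answer is 217/5.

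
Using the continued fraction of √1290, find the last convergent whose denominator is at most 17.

431/12

√1290 = [35; 1, 10, 1, 70, …] (period length 4).
Convergents:
  p_0/q_0 = 35/1
  p_1/q_1 = 36/1
  p_2/q_2 = 395/11
  p_3/q_3 = 431/12
  p_4/q_4 = 30565/851
q_3 = 12 ≤ 17 < 851 = q_4, so the answer is 431/12.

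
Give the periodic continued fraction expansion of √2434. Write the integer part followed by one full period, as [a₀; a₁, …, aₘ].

a₀ = ⌊√2434⌋ = 49.
With m₀=0, d₀=1 and mₖ₊₁ = dₖaₖ − mₖ, dₖ₊₁ = (n − mₖ₊₁²)/dₖ, aₖ₊₁ = ⌊(a₀+mₖ₊₁)/dₖ₊₁⌋:
  k=1: m=49, d=33, a=2
  k=2: m=17, d=65, a=1
  k=3: m=48, d=2, a=48
  k=4: m=48, d=65, a=1
  k=5: m=17, d=33, a=2
  k=6: m=49, d=1, a=98
d=1 and a=2a₀=98 at k=6, so the next step gives (m, d) = (49, 33) again — its k=1 value — and the period has length 6.

[49; 2, 1, 48, 1, 2, 98]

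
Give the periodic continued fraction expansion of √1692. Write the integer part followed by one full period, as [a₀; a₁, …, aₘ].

[41; 7, 2, 7, 82]

a₀ = ⌊√1692⌋ = 41.
With m₀=0, d₀=1 and mₖ₊₁ = dₖaₖ − mₖ, dₖ₊₁ = (n − mₖ₊₁²)/dₖ, aₖ₊₁ = ⌊(a₀+mₖ₊₁)/dₖ₊₁⌋:
  k=1: m=41, d=11, a=7
  k=2: m=36, d=36, a=2
  k=3: m=36, d=11, a=7
  k=4: m=41, d=1, a=82
d=1 and a=2a₀=82 at k=4, so the next step gives (m, d) = (41, 11) again — its k=1 value — and the period has length 4.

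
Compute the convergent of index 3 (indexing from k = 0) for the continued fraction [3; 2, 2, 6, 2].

109/32

Using pₖ = aₖpₖ₋₁ + pₖ₋₂, qₖ = aₖqₖ₋₁ + qₖ₋₂ (with p₋₁=1, p₋₂=0, q₋₁=0, q₋₂=1):
  k=0: a=3, p=3, q=1
  k=1: a=2, p=7, q=2
  k=2: a=2, p=17, q=5
  k=3: a=6, p=109, q=32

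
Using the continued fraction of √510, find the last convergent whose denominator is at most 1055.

12353/547

√510 = [22; 1, 1, 2, 1, 1, 44, …] (period length 6).
Convergents:
  p_0/q_0 = 22/1
  p_1/q_1 = 23/1
  p_2/q_2 = 45/2
  p_3/q_3 = 113/5
  p_4/q_4 = 158/7
  p_5/q_5 = 271/12
  p_6/q_6 = 12082/535
  p_7/q_7 = 12353/547
  p_8/q_8 = 24435/1082
q_7 = 547 ≤ 1055 < 1082 = q_8, so the answer is 12353/547.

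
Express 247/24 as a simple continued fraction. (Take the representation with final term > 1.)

[10; 3, 2, 3]

247 = 10*24 + 7
24 = 3*7 + 3
7 = 2*3 + 1
3 = 3*1 + 0  (stop)
So 247/24 = [10; 3, 2, 3].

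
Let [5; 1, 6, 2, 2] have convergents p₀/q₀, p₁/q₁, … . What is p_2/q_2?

41/7

Using pₖ = aₖpₖ₋₁ + pₖ₋₂, qₖ = aₖqₖ₋₁ + qₖ₋₂ (with p₋₁=1, p₋₂=0, q₋₁=0, q₋₂=1):
  k=0: a=5, p=5, q=1
  k=1: a=1, p=6, q=1
  k=2: a=6, p=41, q=7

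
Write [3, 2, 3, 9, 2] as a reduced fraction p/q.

Fold from the inside: start with 2/1.
  9 + 1/2 = 19/2
  3 + 2/19 = 59/19
  2 + 19/59 = 137/59
  3 + 59/137 = 470/137

470/137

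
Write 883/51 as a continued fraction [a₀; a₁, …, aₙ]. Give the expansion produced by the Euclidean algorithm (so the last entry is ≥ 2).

[17; 3, 5, 3]

883 = 17*51 + 16
51 = 3*16 + 3
16 = 5*3 + 1
3 = 3*1 + 0  (stop)
So 883/51 = [17; 3, 5, 3].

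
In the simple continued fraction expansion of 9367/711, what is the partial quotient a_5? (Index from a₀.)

9367 = 13·711 + 124   →  a_0 = 13
711 = 5·124 + 91   →  a_1 = 5
124 = 1·91 + 33   →  a_2 = 1
91 = 2·33 + 25   →  a_3 = 2
33 = 1·25 + 8   →  a_4 = 1
25 = 3·8 + 1   →  a_5 = 3

3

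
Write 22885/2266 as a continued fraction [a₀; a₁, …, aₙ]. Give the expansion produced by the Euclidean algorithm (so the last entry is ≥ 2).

[10; 10, 14, 16]

22885 = 10×2266 + 225
2266 = 10×225 + 16
225 = 14×16 + 1
16 = 16×1 + 0  (stop)
So 22885/2266 = [10; 10, 14, 16].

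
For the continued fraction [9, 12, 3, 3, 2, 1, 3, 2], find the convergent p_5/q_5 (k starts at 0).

3687/406

Using pₖ = aₖpₖ₋₁ + pₖ₋₂, qₖ = aₖqₖ₋₁ + qₖ₋₂ (with p₋₁=1, p₋₂=0, q₋₁=0, q₋₂=1):
  k=0: a=9, p=9, q=1
  k=1: a=12, p=109, q=12
  k=2: a=3, p=336, q=37
  k=3: a=3, p=1117, q=123
  k=4: a=2, p=2570, q=283
  k=5: a=1, p=3687, q=406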